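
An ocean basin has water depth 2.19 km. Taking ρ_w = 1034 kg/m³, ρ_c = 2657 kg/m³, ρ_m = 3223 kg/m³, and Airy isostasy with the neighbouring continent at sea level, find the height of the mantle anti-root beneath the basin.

6.28 km

For local isostatic compensation: replacing crust with seawater at the top is compensated by replacing crust with mantle at the base: d (ρ_c − ρ_w) = a (ρ_m − ρ_c).
a = d (ρ_c − ρ_w)/(ρ_m − ρ_c) = 2.19 km × 1623/566 = 6.28 km.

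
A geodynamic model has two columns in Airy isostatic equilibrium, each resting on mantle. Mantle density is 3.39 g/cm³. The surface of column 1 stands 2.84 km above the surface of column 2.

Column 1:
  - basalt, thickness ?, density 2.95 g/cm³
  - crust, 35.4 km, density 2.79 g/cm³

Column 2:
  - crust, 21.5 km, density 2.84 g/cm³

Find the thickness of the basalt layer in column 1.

Take the compensation level at the base of the deeper column (depth z_c below the surface of column 1) and equate Σ ρ_i t_i down to z_c; mantle fills any gap and the z_c terms cancel.
Column 1: x×2.95 + 35.4×2.79 + (z_c − 35.4 − x)×3.39
Column 2: 2.84×0 + 21.5×2.84 + (z_c − 2.84 − 21.5)×3.39
The z_c×3.39 term appears on both sides and cancels. Collect the known terms of each column as K = Σ(ρt)_known − 3.39 × (depth of known layers): K_1 = 98.766 − 3.39×35.4 = −21.24; K_2 = 61.06 − 3.39×(2.84 + 21.5) = −21.4526.
Balance: K_1 − x×(3.39 − 2.95) = K_2, so x = (K_1 − K_2)/(3.39 − 2.95) = 0.2126/0.44 = 0.483 km.

0.483 km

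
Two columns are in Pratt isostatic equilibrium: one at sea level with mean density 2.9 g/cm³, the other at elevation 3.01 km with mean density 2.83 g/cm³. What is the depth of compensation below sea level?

122 km

ρ_ref D = ρ (D + h) → D (ρ_ref − ρ) = ρ h.
D = ρ h/(ρ_ref − ρ) = 2.83 × 3.01 km/(2.9 − 2.83) = 122 km.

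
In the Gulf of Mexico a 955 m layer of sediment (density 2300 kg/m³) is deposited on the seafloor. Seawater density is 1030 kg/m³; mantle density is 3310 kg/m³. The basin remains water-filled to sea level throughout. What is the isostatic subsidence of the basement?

Submarine loading: the sediment displaces seawater, and the subsidence is in turn flooded, so s (ρ_m − ρ_w) = t (ρ_sed − ρ_w).
s = 955 m × (2300 − 1030) / (3310 − 1030) = 532 m.

532 m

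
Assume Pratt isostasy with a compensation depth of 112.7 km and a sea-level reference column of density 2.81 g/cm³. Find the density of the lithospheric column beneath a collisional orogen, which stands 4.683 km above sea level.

2.7 g/cm³

Pratt balance: ρ_ref D = ρ (D + h).
ρ = ρ_ref D/(D + h) = 2.81 × 112.7 km/(112.7 km + 4.683 km) = 2.7 g/cm³.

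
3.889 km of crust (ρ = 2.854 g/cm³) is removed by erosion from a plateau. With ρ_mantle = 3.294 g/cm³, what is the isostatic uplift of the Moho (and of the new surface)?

Unloading: uplift u = e ρ_c/ρ_m = 3.889 km × 2.854/3.294 = 3.37 km.

3.37 km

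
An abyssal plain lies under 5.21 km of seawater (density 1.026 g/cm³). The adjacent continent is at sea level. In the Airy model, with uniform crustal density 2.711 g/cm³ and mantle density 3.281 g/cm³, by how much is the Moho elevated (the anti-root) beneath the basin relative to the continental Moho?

Isostatic balance requires: replacing crust with seawater at the top is compensated by replacing crust with mantle at the base: d (ρ_c − ρ_w) = a (ρ_m − ρ_c).
a = d (ρ_c − ρ_w)/(ρ_m − ρ_c) = 5.21 km × 1.685/0.57 = 15.4 km.

15.4 km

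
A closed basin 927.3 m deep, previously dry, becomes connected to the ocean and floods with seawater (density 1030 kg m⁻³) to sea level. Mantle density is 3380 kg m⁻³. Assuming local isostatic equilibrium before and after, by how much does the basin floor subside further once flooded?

406 m

After flooding the water column is d + s deep. Its weight must equal the weight of mantle displaced by the extra subsidence s: (d + s) ρ_w = s ρ_m.
s = d ρ_w / (ρ_m − ρ_w) = 927.3 m × 1030/(3380 − 1030) = 406 m.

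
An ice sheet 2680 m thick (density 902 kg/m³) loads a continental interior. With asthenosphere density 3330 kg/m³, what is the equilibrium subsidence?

726 m

Isostatic balance requires: the ice load ρ_ice t is balanced by mantle displaced below, ρ_m s.
s = t ρ_ice / ρ_m = 2680 m × 902/3330 = 726 m.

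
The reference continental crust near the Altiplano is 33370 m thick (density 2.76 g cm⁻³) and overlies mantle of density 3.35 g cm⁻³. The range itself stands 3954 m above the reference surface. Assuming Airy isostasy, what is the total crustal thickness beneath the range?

Root depth r = h ρ_c / (ρ_m − ρ_c) = 3954 m × 2.76 / 0.59 = 18500 m.
Total thickness = T + h + r = 33370 m + 3954 m + 18500 m = 55800 m.

55800 m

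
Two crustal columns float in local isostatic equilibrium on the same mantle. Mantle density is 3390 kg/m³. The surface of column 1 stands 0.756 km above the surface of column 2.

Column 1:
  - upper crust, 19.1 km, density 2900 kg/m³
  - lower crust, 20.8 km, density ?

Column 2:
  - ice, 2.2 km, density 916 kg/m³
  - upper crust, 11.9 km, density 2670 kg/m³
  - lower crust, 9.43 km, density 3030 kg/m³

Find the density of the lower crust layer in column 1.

2880 kg/m³

Take the compensation level at the base of the deeper column (depth z_c below the surface of column 1) and equate Σ ρ_i t_i down to z_c; mantle fills any gap and the z_c terms cancel.
Column 1: 19.1×2900 + 20.8×ρ + (z_c − 39.9)×3390
Column 2: 0.756×0 + 2.2×916 + 11.9×2670 + 9.43×3030 + (z_c − 0.756 − 23.53)×3390
The z_c×3390 term appears on both sides and cancels. Collect the known terms of each column as K = Σ(ρt)_known − 3390 × (depth of known layers): K_1 = 55390 − 3390×39.9 = −79871; K_2 = 62361.1 − 3390×(0.756 + 23.53) = −19968.44.
Balance: K_1 + 20.8×ρ = K_2, so ρ = (K_2 − K_1)/20.8 = 59902.6/20.8 = 2880 kg/m³.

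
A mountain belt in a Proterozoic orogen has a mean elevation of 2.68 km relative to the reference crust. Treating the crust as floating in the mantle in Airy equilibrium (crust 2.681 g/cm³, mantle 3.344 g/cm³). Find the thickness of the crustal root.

10.8 km

In Airy isostatic equilibrium: the weight of the topography is balanced by the buoyancy of the root, ρ_c h = (ρ_m − ρ_c) r.
r = h · ρ_c / (ρ_m − ρ_c) = 2.68 km × 2.681 / (3.344 − 2.681) = 10.8 km.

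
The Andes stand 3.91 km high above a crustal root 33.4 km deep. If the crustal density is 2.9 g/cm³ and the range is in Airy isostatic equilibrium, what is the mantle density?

3.24 g/cm³

Airy balance: ρ_c h = (ρ_m − ρ_c) r → ρ_m = ρ_c (1 + h/r).
ρ_m = 2.9 × (1 + 3.91 km/33.4 km) = 3.24 g/cm³.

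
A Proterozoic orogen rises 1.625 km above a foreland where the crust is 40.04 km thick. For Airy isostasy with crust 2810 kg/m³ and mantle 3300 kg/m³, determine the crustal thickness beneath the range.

51 km

Root depth r = h ρ_c / (ρ_m − ρ_c) = 1.625 km × 2810 / 490 = 9.319 km.
Total thickness = T + h + r = 40.04 km + 1.625 km + 9.319 km = 51 km.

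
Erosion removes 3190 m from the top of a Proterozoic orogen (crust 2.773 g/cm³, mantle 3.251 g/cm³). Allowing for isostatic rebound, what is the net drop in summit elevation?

Rebound u = e ρ_c/ρ_m = 3190 m × 2.773/3.251 = 2721 m.
Net surface drop = e − u = 3190 m − 2721 m = e (ρ_m − ρ_c)/ρ_m = 469 m.

469 m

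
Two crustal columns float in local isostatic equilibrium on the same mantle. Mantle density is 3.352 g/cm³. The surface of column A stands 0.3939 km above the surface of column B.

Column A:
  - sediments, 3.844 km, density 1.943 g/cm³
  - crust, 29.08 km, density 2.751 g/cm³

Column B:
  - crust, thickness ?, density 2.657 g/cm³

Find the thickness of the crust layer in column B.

Take the compensation level at the base of the deeper column (depth z_c below the surface of column A) and equate Σ ρ_i t_i down to z_c; mantle fills any gap and the z_c terms cancel.
Column A: 3.844×1.943 + 29.08×2.751 + (z_c − 32.924)×3.352
Column B: 0.3939×0 + x×2.657 + (z_c − 0.3939 − 0 − x)×3.352
The z_c×3.352 term appears on both sides and cancels. Collect the known terms of each column as K = Σ(ρt)_known − 3.352 × (depth of known layers): K_A = 87.467972 − 3.352×32.924 = −22.893276; K_B = 0 − 3.352×(0.3939 + 0) = −1.3203528.
Balance: K_A = K_B − x×(3.352 − 2.657), so x = (K_B − K_A)/(3.352 − 2.657) = 21.5729/0.695 = 31 km.

31 km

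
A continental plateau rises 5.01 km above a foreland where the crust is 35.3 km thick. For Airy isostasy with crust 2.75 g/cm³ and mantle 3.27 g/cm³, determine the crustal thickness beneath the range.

66.8 km

Root depth r = h ρ_c / (ρ_m − ρ_c) = 5.01 km × 2.75 / 0.52 = 26.5 km.
Total thickness = T + h + r = 35.3 km + 5.01 km + 26.5 km = 66.8 km.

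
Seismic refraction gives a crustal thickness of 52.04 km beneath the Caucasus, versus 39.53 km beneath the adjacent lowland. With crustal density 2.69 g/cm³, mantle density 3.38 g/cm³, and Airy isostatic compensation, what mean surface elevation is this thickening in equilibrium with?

2.55 km

Excess crust Δ = 52.04 km − 39.53 km = 12.51 km, split between elevation h and root r with h + r = Δ.
Airy balance ρ_c h = (ρ_m − ρ_c) r gives r = h ρ_c/(ρ_m − ρ_c), so h (1 + ρ_c/(ρ_m − ρ_c)) = Δ, i.e. h = Δ (ρ_m − ρ_c)/ρ_m.
h = 12.51 km × 0.69/3.38 = 2.55 km.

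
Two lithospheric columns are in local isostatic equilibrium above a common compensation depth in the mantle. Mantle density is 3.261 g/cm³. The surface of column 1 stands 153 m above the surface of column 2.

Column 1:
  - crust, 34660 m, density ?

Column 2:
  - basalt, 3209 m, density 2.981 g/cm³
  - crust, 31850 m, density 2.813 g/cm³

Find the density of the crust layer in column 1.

2.81 g/cm³

Take the compensation level at the base of the deeper column (depth z_c below the surface of column 1) and equate Σ ρ_i t_i down to z_c; mantle fills any gap and the z_c terms cancel.
Column 1: 34660×ρ + (z_c − 34660)×3.261
Column 2: 153×0 + 3209×2.981 + 31850×2.813 + (z_c − 153 − 35059)×3.261
The z_c×3.261 term appears on both sides and cancels. Collect the known terms of each column as K = Σ(ρt)_known − 3.261 × (depth of known layers): K_1 = 0 − 3.261×34660 = −113026.26; K_2 = 99160.079 − 3.261×(153 + 35059) = −15666.253.
Balance: K_1 + 34660×ρ = K_2, so ρ = (K_2 − K_1)/34660 = 97360/34660 = 2.81 g/cm³.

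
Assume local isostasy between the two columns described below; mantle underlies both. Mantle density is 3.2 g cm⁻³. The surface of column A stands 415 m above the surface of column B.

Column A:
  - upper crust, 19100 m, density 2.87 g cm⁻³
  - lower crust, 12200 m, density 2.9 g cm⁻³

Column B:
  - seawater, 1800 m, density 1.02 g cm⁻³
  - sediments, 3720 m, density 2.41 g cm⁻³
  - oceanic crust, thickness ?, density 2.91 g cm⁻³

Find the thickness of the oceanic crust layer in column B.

6110 m

Take the compensation level at the base of the deeper column (depth z_c below the surface of column A) and equate Σ ρ_i t_i down to z_c; mantle fills any gap and the z_c terms cancel.
Column A: 19100×2.87 + 12200×2.9 + (z_c − 31300)×3.2
Column B: 415×0 + 1800×1.02 + 3720×2.41 + x×2.91 + (z_c − 415 − 5520 − x)×3.2
The z_c×3.2 term appears on both sides and cancels. Collect the known terms of each column as K = Σ(ρt)_known − 3.2 × (depth of known layers): K_A = 90197 − 3.2×31300 = −9963; K_B = 10801.2 − 3.2×(415 + 5520) = −8190.8.
Balance: K_A = K_B − x×(3.2 − 2.91), so x = (K_B − K_A)/(3.2 − 2.91) = 1772.2/0.29 = 6110 m.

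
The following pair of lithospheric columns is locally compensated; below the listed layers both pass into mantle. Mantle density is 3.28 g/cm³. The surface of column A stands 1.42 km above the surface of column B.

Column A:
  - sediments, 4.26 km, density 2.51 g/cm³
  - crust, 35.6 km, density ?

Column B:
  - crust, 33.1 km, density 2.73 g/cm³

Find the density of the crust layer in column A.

2.73 g/cm³

Take the compensation level at the base of the deeper column (depth z_c below the surface of column A) and equate Σ ρ_i t_i down to z_c; mantle fills any gap and the z_c terms cancel.
Column A: 4.26×2.51 + 35.6×ρ + (z_c − 39.86)×3.28
Column B: 1.42×0 + 33.1×2.73 + (z_c − 1.42 − 33.1)×3.28
The z_c×3.28 term appears on both sides and cancels. Collect the known terms of each column as K = Σ(ρt)_known − 3.28 × (depth of known layers): K_A = 10.6926 − 3.28×39.86 = −120.0482; K_B = 90.363 − 3.28×(1.42 + 33.1) = −22.8626.
Balance: K_A + 35.6×ρ = K_B, so ρ = (K_B − K_A)/35.6 = 97.1856/35.6 = 2.73 g/cm³.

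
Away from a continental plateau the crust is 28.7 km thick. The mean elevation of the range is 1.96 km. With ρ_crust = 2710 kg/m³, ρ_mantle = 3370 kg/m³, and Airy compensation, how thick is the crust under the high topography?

Root depth r = h ρ_c / (ρ_m − ρ_c) = 1.96 km × 2710 / 660 = 8.048 km.
Total thickness = T + h + r = 28.7 km + 1.96 km + 8.048 km = 38.7 km.

38.7 km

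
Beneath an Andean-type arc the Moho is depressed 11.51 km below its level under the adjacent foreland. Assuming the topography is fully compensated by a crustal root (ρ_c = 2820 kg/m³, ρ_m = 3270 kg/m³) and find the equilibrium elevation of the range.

1.84 km

By Archimedes' principle applied to the lithosphere: ρ_c h = (ρ_m − ρ_c) r.
h = r (ρ_m − ρ_c) / ρ_c = 11.51 km × (3270 − 2820) / 2820 = 1.84 km.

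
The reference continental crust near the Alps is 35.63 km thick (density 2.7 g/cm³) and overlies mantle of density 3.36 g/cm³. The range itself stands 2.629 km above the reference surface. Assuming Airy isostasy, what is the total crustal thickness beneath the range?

Root depth r = h ρ_c / (ρ_m − ρ_c) = 2.629 km × 2.7 / 0.66 = 10.76 km.
Total thickness = T + h + r = 35.63 km + 2.629 km + 10.76 km = 49 km.

49 km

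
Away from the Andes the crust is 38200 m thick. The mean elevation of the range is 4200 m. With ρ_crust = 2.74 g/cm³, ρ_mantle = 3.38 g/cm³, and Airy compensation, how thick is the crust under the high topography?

60400 m

Root depth r = h ρ_c / (ρ_m − ρ_c) = 4200 m × 2.74 / 0.64 = 17980 m.
Total thickness = T + h + r = 38200 m + 4200 m + 17980 m = 60400 m.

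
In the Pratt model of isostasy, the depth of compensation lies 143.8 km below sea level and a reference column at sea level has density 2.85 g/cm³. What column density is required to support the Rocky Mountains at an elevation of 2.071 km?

Pratt balance: ρ_ref D = ρ (D + h).
ρ = ρ_ref D/(D + h) = 2.85 × 143.8 km/(143.8 km + 2.071 km) = 2.81 g/cm³.

2.81 g/cm³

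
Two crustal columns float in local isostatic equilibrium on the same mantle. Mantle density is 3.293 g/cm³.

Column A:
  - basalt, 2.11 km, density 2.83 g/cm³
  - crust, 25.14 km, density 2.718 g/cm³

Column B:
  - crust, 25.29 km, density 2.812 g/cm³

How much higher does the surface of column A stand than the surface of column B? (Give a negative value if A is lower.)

For any compensation level in the mantle, the mantle terms cancel and isostasy reduces to e = (Σt_A − Σt_B) − (Σ(ρt)_A − Σ(ρt)_B) / ρ_m.
Σt_A = 27.25 km; Σt_B = 25.29 km; Σ(ρt)_A = 74.30182; Σ(ρt)_B = 71.11548 (in km·g/cm³).
e = (27.25 − 25.29) − (74.30182 − 71.11548) / 3.293 = 0.992 km.

0.992 km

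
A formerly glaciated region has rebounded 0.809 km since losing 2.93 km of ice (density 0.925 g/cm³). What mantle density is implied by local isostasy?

3.35 g/cm³

ρ_m = ρ_ice t / u = 0.925 × 2.93 km/0.809 km = 3.35 g/cm³.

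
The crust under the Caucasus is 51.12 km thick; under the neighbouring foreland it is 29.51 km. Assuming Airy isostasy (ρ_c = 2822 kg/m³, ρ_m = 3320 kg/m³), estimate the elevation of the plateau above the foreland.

3.24 km

Excess crust Δ = 51.12 km − 29.51 km = 21.61 km, split between elevation h and root r with h + r = Δ.
Airy balance ρ_c h = (ρ_m − ρ_c) r gives r = h ρ_c/(ρ_m − ρ_c), so h (1 + ρ_c/(ρ_m − ρ_c)) = Δ, i.e. h = Δ (ρ_m − ρ_c)/ρ_m.
h = 21.61 km × 498/3320 = 3.24 km.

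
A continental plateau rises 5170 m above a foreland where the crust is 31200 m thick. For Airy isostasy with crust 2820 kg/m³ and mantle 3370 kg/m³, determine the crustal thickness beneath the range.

Root depth r = h ρ_c / (ρ_m − ρ_c) = 5170 m × 2820 / 550 = 26510 m.
Total thickness = T + h + r = 31200 m + 5170 m + 26510 m = 62900 m.

62900 m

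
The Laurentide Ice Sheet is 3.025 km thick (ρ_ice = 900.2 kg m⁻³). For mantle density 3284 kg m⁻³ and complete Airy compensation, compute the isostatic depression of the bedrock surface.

For local isostatic compensation: the ice load ρ_ice t is balanced by mantle displaced below, ρ_m s.
s = t ρ_ice / ρ_m = 3.025 km × 900.2/3284 = 0.829 km.

0.829 km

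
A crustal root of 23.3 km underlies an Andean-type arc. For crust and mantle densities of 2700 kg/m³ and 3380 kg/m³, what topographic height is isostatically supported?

By Archimedes' principle applied to the lithosphere: ρ_c h = (ρ_m − ρ_c) r.
h = r (ρ_m − ρ_c) / ρ_c = 23.3 km × (3380 − 2700) / 2700 = 5.87 km.

5.87 km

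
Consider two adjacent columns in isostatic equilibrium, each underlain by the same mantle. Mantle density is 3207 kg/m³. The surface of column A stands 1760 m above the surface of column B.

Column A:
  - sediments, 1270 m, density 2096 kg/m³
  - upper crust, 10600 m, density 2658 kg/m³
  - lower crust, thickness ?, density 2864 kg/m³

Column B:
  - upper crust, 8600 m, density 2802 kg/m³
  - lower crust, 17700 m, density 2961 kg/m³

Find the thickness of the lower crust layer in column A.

Take the compensation level at the base of the deeper column (depth z_c below the surface of column A) and equate Σ ρ_i t_i down to z_c; mantle fills any gap and the z_c terms cancel.
Column A: 1270×2096 + 10600×2658 + x×2864 + (z_c − 11870 − x)×3207
Column B: 1760×0 + 8600×2802 + 17700×2961 + (z_c − 1760 − 26300)×3207
The z_c×3207 term appears on both sides and cancels. Collect the known terms of each column as K = Σ(ρt)_known − 3207 × (depth of known layers): K_A = 30836720 − 3207×11870 = −7230370; K_B = 76506900 − 3207×(1760 + 26300) = −13481520.
Balance: K_A − x×(3207 − 2864) = K_B, so x = (K_A − K_B)/(3207 − 2864) = 6251150/343 = 18200 m.

18200 m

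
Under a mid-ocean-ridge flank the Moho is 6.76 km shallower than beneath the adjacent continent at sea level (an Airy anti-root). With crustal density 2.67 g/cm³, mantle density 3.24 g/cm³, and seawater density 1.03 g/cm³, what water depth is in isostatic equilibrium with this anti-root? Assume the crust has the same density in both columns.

Replacing a thickness d of crust by seawater at the top must be balanced by replacing crust with mantle at the base: d (ρ_c − ρ_w) = a (ρ_m − ρ_c).
d = a (ρ_m − ρ_c)/(ρ_c − ρ_w) = 6.76 km × 0.57/1.64 = 2.35 km.

2.35 km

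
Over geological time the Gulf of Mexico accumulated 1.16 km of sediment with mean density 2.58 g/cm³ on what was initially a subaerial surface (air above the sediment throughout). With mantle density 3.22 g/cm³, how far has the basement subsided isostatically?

Subaerial load: s = t ρ_sed / ρ_m = 1.16 km × 2.58/3.22 = 0.929 km.

0.929 km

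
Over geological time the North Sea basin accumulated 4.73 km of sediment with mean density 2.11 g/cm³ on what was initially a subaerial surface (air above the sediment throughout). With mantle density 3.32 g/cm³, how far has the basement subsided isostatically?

Subaerial load: s = t ρ_sed / ρ_m = 4.73 km × 2.11/3.32 = 3.01 km.

3.01 km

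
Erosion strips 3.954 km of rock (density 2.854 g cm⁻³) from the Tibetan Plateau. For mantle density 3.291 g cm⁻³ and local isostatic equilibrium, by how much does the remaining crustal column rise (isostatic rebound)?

Unloading: uplift u = e ρ_c/ρ_m = 3.954 km × 2.854/3.291 = 3.43 km.

3.43 km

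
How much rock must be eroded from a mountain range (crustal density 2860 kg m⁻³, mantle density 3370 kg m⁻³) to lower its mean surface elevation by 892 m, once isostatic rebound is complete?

Net drop Δ = e − u = e − e ρ_c/ρ_m = e (ρ_m − ρ_c)/ρ_m.
e = Δ ρ_m/(ρ_m − ρ_c) = 892 m × 3370/510 = 5890 m.

5890 m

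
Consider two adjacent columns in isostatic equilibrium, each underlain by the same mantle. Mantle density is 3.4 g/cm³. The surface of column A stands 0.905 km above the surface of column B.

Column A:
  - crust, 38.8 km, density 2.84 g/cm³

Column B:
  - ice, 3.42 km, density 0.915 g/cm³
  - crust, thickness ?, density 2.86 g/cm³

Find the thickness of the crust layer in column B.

Take the compensation level at the base of the deeper column (depth z_c below the surface of column A) and equate Σ ρ_i t_i down to z_c; mantle fills any gap and the z_c terms cancel.
Column A: 38.8×2.84 + (z_c − 38.8)×3.4
Column B: 0.905×0 + 3.42×0.915 + x×2.86 + (z_c − 0.905 − 3.42 − x)×3.4
The z_c×3.4 term appears on both sides and cancels. Collect the known terms of each column as K = Σ(ρt)_known − 3.4 × (depth of known layers): K_A = 110.192 − 3.4×38.8 = −21.728; K_B = 3.1293 − 3.4×(0.905 + 3.42) = −11.5757.
Balance: K_A = K_B − x×(3.4 − 2.86), so x = (K_B − K_A)/(3.4 − 2.86) = 10.1523/0.54 = 18.8 km.

18.8 km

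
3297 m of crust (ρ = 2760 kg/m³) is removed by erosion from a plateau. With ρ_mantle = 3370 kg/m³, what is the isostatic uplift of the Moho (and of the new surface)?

2700 m

Unloading: uplift u = e ρ_c/ρ_m = 3297 m × 2760/3370 = 2700 m.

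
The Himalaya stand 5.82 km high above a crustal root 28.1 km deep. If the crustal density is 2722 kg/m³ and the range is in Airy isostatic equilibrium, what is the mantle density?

Airy balance: ρ_c h = (ρ_m − ρ_c) r → ρ_m = ρ_c (1 + h/r).
ρ_m = 2722 × (1 + 5.82 km/28.1 km) = 3290 kg/m³.

3290 kg/m³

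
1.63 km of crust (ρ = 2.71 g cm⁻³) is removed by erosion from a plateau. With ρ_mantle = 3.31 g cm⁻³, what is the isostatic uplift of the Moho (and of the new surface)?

1.33 km

Unloading: uplift u = e ρ_c/ρ_m = 1.63 km × 2.71/3.31 = 1.33 km.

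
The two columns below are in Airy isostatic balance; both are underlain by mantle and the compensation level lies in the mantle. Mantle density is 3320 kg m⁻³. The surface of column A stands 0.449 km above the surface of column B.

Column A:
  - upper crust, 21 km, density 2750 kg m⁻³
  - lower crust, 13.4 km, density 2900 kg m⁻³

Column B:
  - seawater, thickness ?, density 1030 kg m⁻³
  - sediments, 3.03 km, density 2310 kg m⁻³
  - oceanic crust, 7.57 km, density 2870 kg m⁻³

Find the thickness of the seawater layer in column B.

4.21 km

Take the compensation level at the base of the deeper column (depth z_c below the surface of column A) and equate Σ ρ_i t_i down to z_c; mantle fills any gap and the z_c terms cancel.
Column A: 21×2750 + 13.4×2900 + (z_c − 34.4)×3320
Column B: 0.449×0 + x×1030 + 3.03×2310 + 7.57×2870 + (z_c − 0.449 − 10.6 − x)×3320
The z_c×3320 term appears on both sides and cancels. Collect the known terms of each column as K = Σ(ρt)_known − 3320 × (depth of known layers): K_A = 96610 − 3320×34.4 = −17598; K_B = 28725.2 − 3320×(0.449 + 10.6) = −7957.48.
Balance: K_A = K_B − x×(3320 − 1030), so x = (K_B − K_A)/(3320 − 1030) = 9640.52/2290 = 4.21 km.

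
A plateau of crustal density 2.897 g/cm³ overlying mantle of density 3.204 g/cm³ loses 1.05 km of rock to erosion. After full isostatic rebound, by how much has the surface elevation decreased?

Rebound u = e ρ_c/ρ_m = 1.05 km × 2.897/3.204 = 0.9494 km.
Net surface drop = e − u = 1.05 km − 0.9494 km = e (ρ_m − ρ_c)/ρ_m = 0.101 km.

0.101 km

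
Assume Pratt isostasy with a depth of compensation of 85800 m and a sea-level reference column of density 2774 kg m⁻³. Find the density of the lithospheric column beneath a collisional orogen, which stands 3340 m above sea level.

Pratt balance: ρ_ref D = ρ (D + h).
ρ = ρ_ref D/(D + h) = 2774 × 85800 m/(85800 m + 3340 m) = 2670 kg m⁻³.

2670 kg m⁻³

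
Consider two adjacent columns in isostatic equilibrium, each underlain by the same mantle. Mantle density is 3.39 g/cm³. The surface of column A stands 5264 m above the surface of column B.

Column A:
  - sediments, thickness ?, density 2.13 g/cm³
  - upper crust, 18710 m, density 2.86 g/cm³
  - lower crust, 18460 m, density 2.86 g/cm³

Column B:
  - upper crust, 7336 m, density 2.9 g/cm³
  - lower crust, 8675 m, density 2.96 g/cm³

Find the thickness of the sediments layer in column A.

Take the compensation level at the base of the deeper column (depth z_c below the surface of column A) and equate Σ ρ_i t_i down to z_c; mantle fills any gap and the z_c terms cancel.
Column A: x×2.13 + 18710×2.86 + 18460×2.86 + (z_c − 37170 − x)×3.39
Column B: 5264×0 + 7336×2.9 + 8675×2.96 + (z_c − 5264 − 16011)×3.39
The z_c×3.39 term appears on both sides and cancels. Collect the known terms of each column as K = Σ(ρt)_known − 3.39 × (depth of known layers): K_A = 106306.2 − 3.39×37170 = −19700.1; K_B = 46952.4 − 3.39×(5264 + 16011) = −25169.85.
Balance: K_A − x×(3.39 − 2.13) = K_B, so x = (K_A − K_B)/(3.39 − 2.13) = 5469.75/1.26 = 4340 m.

4340 m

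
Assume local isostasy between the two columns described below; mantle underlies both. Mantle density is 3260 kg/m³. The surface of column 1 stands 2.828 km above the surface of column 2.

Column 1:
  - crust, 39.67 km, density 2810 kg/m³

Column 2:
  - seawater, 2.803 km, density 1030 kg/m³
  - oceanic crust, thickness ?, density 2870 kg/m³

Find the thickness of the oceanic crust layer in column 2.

Take the compensation level at the base of the deeper column (depth z_c below the surface of column 1) and equate Σ ρ_i t_i down to z_c; mantle fills any gap and the z_c terms cancel.
Column 1: 39.67×2810 + (z_c − 39.67)×3260
Column 2: 2.828×0 + 2.803×1030 + x×2870 + (z_c − 2.828 − 2.803 − x)×3260
The z_c×3260 term appears on both sides and cancels. Collect the known terms of each column as K = Σ(ρt)_known − 3260 × (depth of known layers): K_1 = 111472.7 − 3260×39.67 = −17851.5; K_2 = 2887.09 − 3260×(2.828 + 2.803) = −15469.97.
Balance: K_1 = K_2 − x×(3260 − 2870), so x = (K_2 − K_1)/(3260 − 2870) = 2381.53/390 = 6.11 km.

6.11 km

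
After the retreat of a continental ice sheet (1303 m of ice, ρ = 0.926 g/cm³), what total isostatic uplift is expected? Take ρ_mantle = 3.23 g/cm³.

Removing the load lets mantle flow back in; uplift u satisfies ρ_ice t = ρ_m u.
u = t ρ_ice/ρ_m = 1303 m × 0.926/3.23 = 374 m.

374 m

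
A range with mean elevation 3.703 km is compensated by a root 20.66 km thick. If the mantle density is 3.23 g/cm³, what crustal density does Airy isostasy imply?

ρ_c h = (ρ_m − ρ_c) r → ρ_c (h + r) = ρ_m r → ρ_c = ρ_m r / (h + r).
ρ_c = 3.23 × 20.66 km / (3.703 km + 20.66 km) = 2.74 g/cm³.

2.74 g/cm³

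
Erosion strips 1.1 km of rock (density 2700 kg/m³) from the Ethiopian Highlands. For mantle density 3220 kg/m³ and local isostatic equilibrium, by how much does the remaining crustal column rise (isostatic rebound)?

0.922 km

Unloading: uplift u = e ρ_c/ρ_m = 1.1 km × 2700/3220 = 0.922 km.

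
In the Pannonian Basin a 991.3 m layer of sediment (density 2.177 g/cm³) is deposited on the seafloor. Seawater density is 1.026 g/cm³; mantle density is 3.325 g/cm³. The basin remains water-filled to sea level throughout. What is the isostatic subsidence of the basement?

496 m

Submarine loading: the sediment displaces seawater, and the subsidence is in turn flooded, so s (ρ_m − ρ_w) = t (ρ_sed − ρ_w).
s = 991.3 m × (2.177 − 1.026) / (3.325 − 1.026) = 496 m.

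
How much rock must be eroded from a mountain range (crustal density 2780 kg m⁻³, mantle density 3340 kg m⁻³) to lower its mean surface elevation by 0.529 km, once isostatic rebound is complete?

3.16 km

Net drop Δ = e − u = e − e ρ_c/ρ_m = e (ρ_m − ρ_c)/ρ_m.
e = Δ ρ_m/(ρ_m − ρ_c) = 0.529 km × 3340/560 = 3.16 km.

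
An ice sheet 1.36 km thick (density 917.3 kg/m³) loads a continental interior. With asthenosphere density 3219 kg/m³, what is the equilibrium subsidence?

For local isostatic compensation: the ice load ρ_ice t is balanced by mantle displaced below, ρ_m s.
s = t ρ_ice / ρ_m = 1.36 km × 917.3/3219 = 0.388 km.

0.388 km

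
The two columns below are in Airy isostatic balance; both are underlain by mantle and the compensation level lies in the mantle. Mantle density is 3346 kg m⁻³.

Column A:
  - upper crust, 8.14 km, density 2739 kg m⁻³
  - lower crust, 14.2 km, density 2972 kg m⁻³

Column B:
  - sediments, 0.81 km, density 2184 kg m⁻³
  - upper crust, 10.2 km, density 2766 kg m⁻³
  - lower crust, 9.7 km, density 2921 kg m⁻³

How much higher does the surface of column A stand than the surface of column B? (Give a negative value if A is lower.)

For any compensation level in the mantle, the mantle terms cancel and isostasy reduces to e = (Σt_A − Σt_B) − (Σ(ρt)_A − Σ(ρt)_B) / ρ_m.
Σt_A = 22.34 km; Σt_B = 20.71 km; Σ(ρt)_A = 64497.86; Σ(ρt)_B = 58315.94 (in km·kg m⁻³).
e = (22.34 − 20.71) − (64497.86 − 58315.94) / 3346 = −0.218 km.

−0.218 km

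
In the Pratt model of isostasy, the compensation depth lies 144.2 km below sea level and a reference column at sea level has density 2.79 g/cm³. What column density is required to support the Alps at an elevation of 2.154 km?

Pratt balance: ρ_ref D = ρ (D + h).
ρ = ρ_ref D/(D + h) = 2.79 × 144.2 km/(144.2 km + 2.154 km) = 2.75 g/cm³.

2.75 g/cm³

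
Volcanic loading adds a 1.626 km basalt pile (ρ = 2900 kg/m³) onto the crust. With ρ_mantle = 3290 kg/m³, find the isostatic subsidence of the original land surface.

Subaerial loading: s = t ρ_load / ρ_m.
s = 1.626 km × 2900/3290 = 1.43 km.

1.43 km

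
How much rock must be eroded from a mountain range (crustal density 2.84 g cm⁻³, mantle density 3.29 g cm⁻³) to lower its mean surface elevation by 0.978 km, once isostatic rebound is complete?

Net drop Δ = e − u = e − e ρ_c/ρ_m = e (ρ_m − ρ_c)/ρ_m.
e = Δ ρ_m/(ρ_m − ρ_c) = 0.978 km × 3.29/0.45 = 7.15 km.

7.15 km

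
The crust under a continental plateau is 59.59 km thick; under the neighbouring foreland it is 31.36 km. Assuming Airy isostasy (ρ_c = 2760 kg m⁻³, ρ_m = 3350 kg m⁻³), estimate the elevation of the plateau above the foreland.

4.97 km

Excess crust Δ = 59.59 km − 31.36 km = 28.23 km, split between elevation h and root r with h + r = Δ.
Airy balance ρ_c h = (ρ_m − ρ_c) r gives r = h ρ_c/(ρ_m − ρ_c), so h (1 + ρ_c/(ρ_m − ρ_c)) = Δ, i.e. h = Δ (ρ_m − ρ_c)/ρ_m.
h = 28.23 km × 590/3350 = 4.97 km.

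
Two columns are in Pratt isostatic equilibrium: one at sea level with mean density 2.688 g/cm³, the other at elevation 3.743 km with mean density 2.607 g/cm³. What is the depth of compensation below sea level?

120 km

ρ_ref D = ρ (D + h) → D (ρ_ref − ρ) = ρ h.
D = ρ h/(ρ_ref − ρ) = 2.607 × 3.743 km/(2.688 − 2.607) = 120 km.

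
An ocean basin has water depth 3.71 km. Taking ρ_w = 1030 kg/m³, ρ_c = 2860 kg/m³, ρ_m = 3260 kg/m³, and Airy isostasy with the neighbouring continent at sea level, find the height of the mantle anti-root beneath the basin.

By Archimedes' principle applied to the lithosphere: replacing crust with seawater at the top is compensated by replacing crust with mantle at the base: d (ρ_c − ρ_w) = a (ρ_m − ρ_c).
a = d (ρ_c − ρ_w)/(ρ_m − ρ_c) = 3.71 km × 1830/400 = 17 km.

17 km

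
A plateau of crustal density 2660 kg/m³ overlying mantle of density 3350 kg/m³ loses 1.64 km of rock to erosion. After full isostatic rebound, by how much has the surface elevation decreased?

0.338 km

Rebound u = e ρ_c/ρ_m = 1.64 km × 2660/3350 = 1.302 km.
Net surface drop = e − u = 1.64 km − 1.302 km = e (ρ_m − ρ_c)/ρ_m = 0.338 km.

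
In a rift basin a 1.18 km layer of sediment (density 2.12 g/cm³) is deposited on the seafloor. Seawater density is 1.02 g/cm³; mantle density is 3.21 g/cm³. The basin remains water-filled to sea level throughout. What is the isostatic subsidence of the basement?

0.593 km

Submarine loading: the sediment displaces seawater, and the subsidence is in turn flooded, so s (ρ_m − ρ_w) = t (ρ_sed − ρ_w).
s = 1.18 km × (2.12 − 1.02) / (3.21 − 1.02) = 0.593 km.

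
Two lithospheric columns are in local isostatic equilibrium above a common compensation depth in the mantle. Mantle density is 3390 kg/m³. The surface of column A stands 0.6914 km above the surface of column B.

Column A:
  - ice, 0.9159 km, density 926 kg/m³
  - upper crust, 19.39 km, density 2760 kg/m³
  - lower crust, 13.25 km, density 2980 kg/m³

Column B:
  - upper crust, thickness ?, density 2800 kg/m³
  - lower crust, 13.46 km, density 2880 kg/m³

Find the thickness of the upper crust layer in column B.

Take the compensation level at the base of the deeper column (depth z_c below the surface of column A) and equate Σ ρ_i t_i down to z_c; mantle fills any gap and the z_c terms cancel.
Column A: 0.9159×926 + 19.39×2760 + 13.25×2980 + (z_c − 33.5559)×3390
Column B: 0.6914×0 + x×2800 + 13.46×2880 + (z_c − 0.6914 − 13.46 − x)×3390
The z_c×3390 term appears on both sides and cancels. Collect the known terms of each column as K = Σ(ρt)_known − 3390 × (depth of known layers): K_A = 93849.5234 − 3390×33.5559 = −19904.9776; K_B = 38764.8 − 3390×(0.6914 + 13.46) = −9208.446.
Balance: K_A = K_B − x×(3390 − 2800), so x = (K_B − K_A)/(3390 − 2800) = 10696.5/590 = 18.1 km.

18.1 km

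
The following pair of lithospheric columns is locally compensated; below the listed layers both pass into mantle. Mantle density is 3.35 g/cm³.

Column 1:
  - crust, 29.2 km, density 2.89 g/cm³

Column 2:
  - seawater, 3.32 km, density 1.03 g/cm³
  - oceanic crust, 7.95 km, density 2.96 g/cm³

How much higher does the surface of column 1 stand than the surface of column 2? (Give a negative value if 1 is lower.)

For any compensation level in the mantle, the mantle terms cancel and isostasy reduces to e = (Σt_1 − Σt_2) − (Σ(ρt)_1 − Σ(ρt)_2) / ρ_m.
Σt_1 = 29.2 km; Σt_2 = 11.27 km; Σ(ρt)_1 = 84.388; Σ(ρt)_2 = 26.9516 (in km·g/cm³).
e = (29.2 − 11.27) − (84.388 − 26.9516) / 3.35 = 0.785 km.

0.785 km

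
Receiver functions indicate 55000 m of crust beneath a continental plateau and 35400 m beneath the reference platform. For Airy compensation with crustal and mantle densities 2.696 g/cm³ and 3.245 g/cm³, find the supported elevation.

Excess crust Δ = 55000 m − 35400 m = 19600 m, split between elevation h and root r with h + r = Δ.
Airy balance ρ_c h = (ρ_m − ρ_c) r gives r = h ρ_c/(ρ_m − ρ_c), so h (1 + ρ_c/(ρ_m − ρ_c)) = Δ, i.e. h = Δ (ρ_m − ρ_c)/ρ_m.
h = 19600 m × 0.549/3.245 = 3320 m.

3320 m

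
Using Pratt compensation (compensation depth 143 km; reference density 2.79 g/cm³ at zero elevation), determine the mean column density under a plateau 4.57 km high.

Pratt balance: ρ_ref D = ρ (D + h).
ρ = ρ_ref D/(D + h) = 2.79 × 143 km/(143 km + 4.57 km) = 2.7 g/cm³.

2.7 g/cm³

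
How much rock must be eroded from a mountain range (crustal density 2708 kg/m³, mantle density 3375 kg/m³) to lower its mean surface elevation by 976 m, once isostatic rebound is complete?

4940 m

Net drop Δ = e − u = e − e ρ_c/ρ_m = e (ρ_m − ρ_c)/ρ_m.
e = Δ ρ_m/(ρ_m − ρ_c) = 976 m × 3375/667 = 4940 m.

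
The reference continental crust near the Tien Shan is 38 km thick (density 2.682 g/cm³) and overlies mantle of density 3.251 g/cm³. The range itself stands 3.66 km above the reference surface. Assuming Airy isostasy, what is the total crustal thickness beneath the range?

58.9 km

Root depth r = h ρ_c / (ρ_m − ρ_c) = 3.66 km × 2.682 / 0.569 = 17.25 km.
Total thickness = T + h + r = 38 km + 3.66 km + 17.25 km = 58.9 km.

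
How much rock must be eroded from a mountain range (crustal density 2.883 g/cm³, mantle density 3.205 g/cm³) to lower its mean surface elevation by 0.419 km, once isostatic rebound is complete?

4.17 km

Net drop Δ = e − u = e − e ρ_c/ρ_m = e (ρ_m − ρ_c)/ρ_m.
e = Δ ρ_m/(ρ_m − ρ_c) = 0.419 km × 3.205/0.322 = 4.17 km.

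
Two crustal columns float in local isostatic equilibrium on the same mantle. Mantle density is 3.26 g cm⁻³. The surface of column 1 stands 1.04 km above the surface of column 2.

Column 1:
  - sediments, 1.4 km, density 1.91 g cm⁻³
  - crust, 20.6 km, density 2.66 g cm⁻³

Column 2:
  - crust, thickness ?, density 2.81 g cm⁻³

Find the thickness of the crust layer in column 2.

24.1 km

Take the compensation level at the base of the deeper column (depth z_c below the surface of column 1) and equate Σ ρ_i t_i down to z_c; mantle fills any gap and the z_c terms cancel.
Column 1: 1.4×1.91 + 20.6×2.66 + (z_c − 22)×3.26
Column 2: 1.04×0 + x×2.81 + (z_c − 1.04 − 0 − x)×3.26
The z_c×3.26 term appears on both sides and cancels. Collect the known terms of each column as K = Σ(ρt)_known − 3.26 × (depth of known layers): K_1 = 57.47 − 3.26×22 = −14.25; K_2 = 0 − 3.26×(1.04 + 0) = −3.3904.
Balance: K_1 = K_2 − x×(3.26 − 2.81), so x = (K_2 − K_1)/(3.26 − 2.81) = 10.8596/0.45 = 24.1 km.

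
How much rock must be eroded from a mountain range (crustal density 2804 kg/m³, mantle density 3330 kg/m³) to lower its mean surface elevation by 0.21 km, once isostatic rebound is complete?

Net drop Δ = e − u = e − e ρ_c/ρ_m = e (ρ_m − ρ_c)/ρ_m.
e = Δ ρ_m/(ρ_m − ρ_c) = 0.21 km × 3330/526 = 1.33 km.

1.33 km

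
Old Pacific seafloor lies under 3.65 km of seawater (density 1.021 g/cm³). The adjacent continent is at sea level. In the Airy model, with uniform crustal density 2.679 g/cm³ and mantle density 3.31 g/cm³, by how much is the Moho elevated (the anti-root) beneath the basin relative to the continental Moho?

In Airy isostatic equilibrium: replacing crust with seawater at the top is compensated by replacing crust with mantle at the base: d (ρ_c − ρ_w) = a (ρ_m − ρ_c).
a = d (ρ_c − ρ_w)/(ρ_m − ρ_c) = 3.65 km × 1.658/0.631 = 9.59 km.

9.59 km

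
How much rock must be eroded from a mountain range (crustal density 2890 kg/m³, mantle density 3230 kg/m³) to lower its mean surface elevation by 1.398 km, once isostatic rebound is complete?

Net drop Δ = e − u = e − e ρ_c/ρ_m = e (ρ_m − ρ_c)/ρ_m.
e = Δ ρ_m/(ρ_m − ρ_c) = 1.398 km × 3230/340 = 13.3 km.

13.3 km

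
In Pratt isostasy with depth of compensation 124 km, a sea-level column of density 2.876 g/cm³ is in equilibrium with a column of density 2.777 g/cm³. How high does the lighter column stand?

4.42 km

ρ_ref D = ρ (D + h) → h = D (ρ_ref − ρ)/ρ.
h = 124 km × (2.876 − 2.777)/2.777 = 4.42 km.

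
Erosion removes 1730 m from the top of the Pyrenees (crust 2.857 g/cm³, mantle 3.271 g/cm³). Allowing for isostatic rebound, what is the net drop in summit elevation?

219 m

Rebound u = e ρ_c/ρ_m = 1730 m × 2.857/3.271 = 1511 m.
Net surface drop = e − u = 1730 m − 1511 m = e (ρ_m − ρ_c)/ρ_m = 219 m.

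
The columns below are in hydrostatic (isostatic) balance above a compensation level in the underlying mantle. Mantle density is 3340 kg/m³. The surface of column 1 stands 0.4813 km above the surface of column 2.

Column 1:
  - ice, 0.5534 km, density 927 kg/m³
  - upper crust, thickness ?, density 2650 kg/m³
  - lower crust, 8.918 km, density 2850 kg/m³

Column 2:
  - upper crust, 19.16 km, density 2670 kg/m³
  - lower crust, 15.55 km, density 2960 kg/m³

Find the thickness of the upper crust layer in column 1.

21.2 km

Take the compensation level at the base of the deeper column (depth z_c below the surface of column 1) and equate Σ ρ_i t_i down to z_c; mantle fills any gap and the z_c terms cancel.
Column 1: 0.5534×927 + x×2650 + 8.918×2850 + (z_c − 9.4714 − x)×3340
Column 2: 0.4813×0 + 19.16×2670 + 15.55×2960 + (z_c − 0.4813 − 34.71)×3340
The z_c×3340 term appears on both sides and cancels. Collect the known terms of each column as K = Σ(ρt)_known − 3340 × (depth of known layers): K_1 = 25929.3018 − 3340×9.4714 = −5705.1742; K_2 = 97185.2 − 3340×(0.4813 + 34.71) = −20353.742.
Balance: K_1 − x×(3340 − 2650) = K_2, so x = (K_1 − K_2)/(3340 − 2650) = 14648.6/690 = 21.2 km.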